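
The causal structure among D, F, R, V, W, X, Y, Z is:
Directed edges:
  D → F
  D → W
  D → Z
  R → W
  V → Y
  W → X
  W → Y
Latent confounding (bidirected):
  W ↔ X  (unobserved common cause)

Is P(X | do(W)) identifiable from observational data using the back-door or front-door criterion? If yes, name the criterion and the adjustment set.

desc(W)\{W}={X,Y}; candidates ⊆ {D,F,R,V,Z}.
W↔X: latent back-door arc(s) into W.
size 0: {}; under {} W still reaches {D,F,R,X,Z} ∋ X.
size 1: {D}, {F}, {R} …(+2); under {D} W still reaches {R,X} ∋ X.
size 2: {D,F}, {D,R}, {D,V} …(+7); under {D,F} W still reaches {R,X} ∋ X.
W↔X cannot be blocked by any observed set — no back-door set.
No mediator lies on a directed W→…→X path.
Neither criterion identifies P(X|do(W)) in this graph.

P(X|do(W)): not identifiable (no BD/FD set).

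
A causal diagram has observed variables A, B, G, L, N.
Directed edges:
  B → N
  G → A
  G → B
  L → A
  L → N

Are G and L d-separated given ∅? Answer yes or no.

Bayes-Ball from G | ∅ reaches {A,B,N}.
L ∉ reach(G|∅) ⇒ G ⊥ L | ∅.

Yes — G ⊥ L | ∅.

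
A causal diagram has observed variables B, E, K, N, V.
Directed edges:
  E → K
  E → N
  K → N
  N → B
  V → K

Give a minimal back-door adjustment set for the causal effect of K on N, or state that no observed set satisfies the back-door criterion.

K→N: minimal back-door set {E}.

desc(K)\{K}={B,N}; candidates ⊆ {E,V}.
size 0: {}; under {} K still reaches {B,E,N,V} ∋ N.
{E}: K⊥N given {E} in G with K→· removed — back-door holds.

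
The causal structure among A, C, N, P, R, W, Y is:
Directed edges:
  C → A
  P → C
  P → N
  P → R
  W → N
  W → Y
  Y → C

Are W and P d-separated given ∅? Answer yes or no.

Bayes-Ball from W | ∅ reaches {A,C,N,Y}.
P ∉ reach(W|∅) ⇒ W ⊥ P | ∅.

Yes — W ⊥ P | ∅.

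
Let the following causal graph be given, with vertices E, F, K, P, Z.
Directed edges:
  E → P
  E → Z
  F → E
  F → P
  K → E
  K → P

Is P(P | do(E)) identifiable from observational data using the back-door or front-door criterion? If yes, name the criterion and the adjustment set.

desc(E)\{E}={P,Z}; candidates ⊆ {F,K}.
size 0: {}; under {} E still reaches {F,K,P} ∋ P.
size 1: {F}, {K}; under {F} E still reaches {K,P} ∋ P.
{F,K}: E⊥P given {F,K} in G with E→· removed — back-door holds.
P(P|do(E)) = Σ_{F,K} P(P|E,F,K)·P(F,K).

P(P|do(E)): backdoor, adjust for {F, K}.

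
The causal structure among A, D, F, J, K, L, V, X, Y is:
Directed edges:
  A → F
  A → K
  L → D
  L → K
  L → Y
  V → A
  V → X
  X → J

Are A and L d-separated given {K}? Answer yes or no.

Bayes-Ball from A | {K} reaches {D,F,J,L,V,X,Y}.
L ∈ reach(A|{K}) ⇒ A ⊥̸ L | {K}.

No — A and L are d-connected given {K}.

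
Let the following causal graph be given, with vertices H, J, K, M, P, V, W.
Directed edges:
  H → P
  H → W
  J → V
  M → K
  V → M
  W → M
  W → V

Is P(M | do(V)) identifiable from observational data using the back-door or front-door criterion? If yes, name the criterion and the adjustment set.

P(M|do(V)): backdoor, adjust for {W}.

desc(V)\{V}={K,M}; candidates ⊆ {H,J,P,W}.
size 0: {}; under {} V still reaches {H,J,K,M,P,W} ∋ M.
{W}: V⊥M given {W} in G with V→· removed — back-door holds.
P(M|do(V)) = Σ_{W} P(M|V,W)·P(W).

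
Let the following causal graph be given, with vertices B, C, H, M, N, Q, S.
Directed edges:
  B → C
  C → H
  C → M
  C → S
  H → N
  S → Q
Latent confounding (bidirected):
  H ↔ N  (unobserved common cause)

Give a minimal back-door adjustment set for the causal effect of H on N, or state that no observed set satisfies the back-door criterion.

desc(H)\{H}={N}; candidates ⊆ {B,C,M,Q,S}.
H↔N: latent back-door arc(s) into H.
size 0: {}; under {} H still reaches {B,C,M,N,Q,S} ∋ N.
size 1: {B}, {C}, {M} …(+2); under {B} H still reaches {C,M,N,Q,S} ∋ N.
size 2: {B,C}, {B,M}, {B,Q} …(+7); under {B,C} H still reaches {N} ∋ N.
H↔N cannot be blocked by any observed set — no back-door set.

H→N: no observed back-door set.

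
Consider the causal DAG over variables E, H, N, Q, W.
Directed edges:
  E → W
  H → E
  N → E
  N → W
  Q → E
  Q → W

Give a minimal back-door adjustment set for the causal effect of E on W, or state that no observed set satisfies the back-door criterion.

E→W: minimal back-door set {N, Q}.

desc(E)\{E}={W}; candidates ⊆ {H,N,Q}.
size 0: {}; under {} E still reaches {H,N,Q,W} ∋ W.
size 1: {H}, {N}, {Q}; under {H} E still reaches {N,Q,W} ∋ W.
{N,Q}: E⊥W given {N,Q} in G with E→· removed — back-door holds.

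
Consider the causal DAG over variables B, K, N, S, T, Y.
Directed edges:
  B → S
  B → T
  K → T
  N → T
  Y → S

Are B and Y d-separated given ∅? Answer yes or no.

Yes — B ⊥ Y | ∅.

Bayes-Ball from B | ∅ reaches {S,T}.
Y ∉ reach(B|∅) ⇒ B ⊥ Y | ∅.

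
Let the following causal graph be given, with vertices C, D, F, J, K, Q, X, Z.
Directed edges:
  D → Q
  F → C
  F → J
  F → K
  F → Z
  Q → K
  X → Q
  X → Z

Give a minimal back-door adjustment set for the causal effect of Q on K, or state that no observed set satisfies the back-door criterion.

desc(Q)\{Q}={K}; candidates ⊆ {C,D,F,J,X,Z}.
∅: Q⊥K given ∅ in G with Q→· removed — back-door holds.

Q→K: minimal back-door set ∅.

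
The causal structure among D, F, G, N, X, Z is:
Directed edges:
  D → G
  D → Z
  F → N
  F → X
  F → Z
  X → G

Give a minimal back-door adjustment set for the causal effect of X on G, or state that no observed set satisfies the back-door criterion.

desc(X)\{X}={G}; candidates ⊆ {D,F,N,Z}.
∅: X⊥G given ∅ in G with X→· removed — back-door holds.

X→G: minimal back-door set ∅.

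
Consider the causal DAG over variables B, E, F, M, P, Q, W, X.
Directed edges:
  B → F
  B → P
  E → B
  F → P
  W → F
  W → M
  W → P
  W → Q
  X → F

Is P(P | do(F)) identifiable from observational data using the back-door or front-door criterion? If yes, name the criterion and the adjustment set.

P(P|do(F)): backdoor, adjust for {B, W}.

desc(F)\{F}={P}; candidates ⊆ {B,E,M,Q,W,X}.
size 0: {}; under {} F still reaches {B,E,M,P,Q,W,X} ∋ P.
size 1: {B}, {E}, {M} …(+3); under {B} F still reaches {M,P,Q,W,X} ∋ P.
{B,W}: F⊥P given {B,W} in G with F→· removed — back-door holds.
P(P|do(F)) = Σ_{B,W} P(P|F,B,W)·P(B,W).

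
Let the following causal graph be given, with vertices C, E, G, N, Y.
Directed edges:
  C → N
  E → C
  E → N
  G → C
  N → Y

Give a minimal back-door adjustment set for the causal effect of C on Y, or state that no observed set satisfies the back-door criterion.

desc(C)\{C}={N,Y}; candidates ⊆ {E,G}.
size 0: {}; under {} C still reaches {E,G,N,Y} ∋ Y.
{E}: C⊥Y given {E} in G with C→· removed — back-door holds.

C→Y: minimal back-door set {E}.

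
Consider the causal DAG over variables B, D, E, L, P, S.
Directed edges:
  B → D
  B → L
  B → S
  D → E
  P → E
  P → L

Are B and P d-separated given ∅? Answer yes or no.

Yes — B ⊥ P | ∅.

Bayes-Ball from B | ∅ reaches {D,E,L,S}.
P ∉ reach(B|∅) ⇒ B ⊥ P | ∅.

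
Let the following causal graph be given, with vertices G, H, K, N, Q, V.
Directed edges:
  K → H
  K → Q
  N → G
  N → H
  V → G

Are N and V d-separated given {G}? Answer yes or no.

Bayes-Ball from N | {G} reaches {H,V}.
V ∈ reach(N|{G}) ⇒ N ⊥̸ V | {G}.

No — N and V are d-connected given {G}.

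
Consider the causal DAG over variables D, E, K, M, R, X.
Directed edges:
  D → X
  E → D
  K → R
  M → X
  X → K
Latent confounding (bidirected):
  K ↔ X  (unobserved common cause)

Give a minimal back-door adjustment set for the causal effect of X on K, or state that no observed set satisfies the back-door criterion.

desc(X)\{X}={K,R}; candidates ⊆ {D,E,M}.
X↔K: latent back-door arc(s) into X.
size 0: {}; under {} X still reaches {D,E,K,M,R} ∋ K.
size 1: {D}, {E}, {M}; under {D} X still reaches {K,M,R} ∋ K.
size 2: {D,E}, {D,M}, {E,M}; under {D,E} X still reaches {K,M,R} ∋ K.
X↔K cannot be blocked by any observed set — no back-door set.

X→K: no observed back-door set.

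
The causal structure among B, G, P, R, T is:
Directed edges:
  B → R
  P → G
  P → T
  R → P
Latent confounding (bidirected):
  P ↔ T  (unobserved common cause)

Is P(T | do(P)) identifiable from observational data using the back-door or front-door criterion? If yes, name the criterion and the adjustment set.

P(T|do(P)): not identifiable (no BD/FD set).

desc(P)\{P}={G,T}; candidates ⊆ {B,R}.
P↔T: latent back-door arc(s) into P.
size 0: {}; under {} P still reaches {B,R,T} ∋ T.
size 1: {B}, {R}; under {B} P still reaches {R,T} ∋ T.
size 2: {B,R}; under {B,R} P still reaches {T} ∋ T.
P↔T cannot be blocked by any observed set — no back-door set.
No mediator lies on a directed P→…→T path.
Neither criterion identifies P(T|do(P)) in this graph.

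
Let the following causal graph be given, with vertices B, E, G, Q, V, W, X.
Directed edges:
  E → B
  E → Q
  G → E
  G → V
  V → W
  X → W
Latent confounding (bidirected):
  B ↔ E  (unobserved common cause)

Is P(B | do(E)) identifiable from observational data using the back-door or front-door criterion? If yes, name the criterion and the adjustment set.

P(B|do(E)): not identifiable (no BD/FD set).

desc(E)\{E}={B,Q}; candidates ⊆ {G,V,W,X}.
E↔B: latent back-door arc(s) into E.
size 0: {}; under {} E still reaches {B,G,V,W} ∋ B.
size 1: {G}, {V}, {W} …(+1); under {G} E still reaches {B} ∋ B.
size 2: {G,V}, {G,W}, {G,X} …(+3); under {G,V} E still reaches {B} ∋ B.
E↔B cannot be blocked by any observed set — no back-door set.
No mediator lies on a directed E→…→B path.
Neither criterion identifies P(B|do(E)) in this graph.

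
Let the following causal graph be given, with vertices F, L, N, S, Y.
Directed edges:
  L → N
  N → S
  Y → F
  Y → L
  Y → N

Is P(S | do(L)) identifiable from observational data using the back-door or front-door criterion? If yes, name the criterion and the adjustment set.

P(S|do(L)): backdoor, adjust for {Y}.

desc(L)\{L}={N,S}; candidates ⊆ {F,Y}.
size 0: {}; under {} L still reaches {F,N,S,Y} ∋ S.
{Y}: L⊥S given {Y} in G with L→· removed — back-door holds.
P(S|do(L)) = Σ_{Y} P(S|L,Y)·P(Y).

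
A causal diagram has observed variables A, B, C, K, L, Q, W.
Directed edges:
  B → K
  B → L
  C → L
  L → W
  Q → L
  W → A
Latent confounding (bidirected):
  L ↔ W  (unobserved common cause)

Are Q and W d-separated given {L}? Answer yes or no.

No — Q and W are d-connected given {L}.

Bayes-Ball from Q | {L} reaches {A,B,C,K,W}.
W ∈ reach(Q|{L}) ⇒ Q ⊥̸ W | {L}.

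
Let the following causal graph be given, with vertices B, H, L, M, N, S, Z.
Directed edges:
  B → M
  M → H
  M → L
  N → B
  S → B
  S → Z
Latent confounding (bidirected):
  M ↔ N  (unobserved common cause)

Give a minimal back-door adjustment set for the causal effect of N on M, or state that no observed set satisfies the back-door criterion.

desc(N)\{N}={B,H,L,M}; candidates ⊆ {S,Z}.
N↔M: latent back-door arc(s) into N.
size 0: {}; under {} N still reaches {H,L,M} ∋ M.
size 1: {S}, {Z}; under {S} N still reaches {H,L,M} ∋ M.
size 2: {S,Z}; under {S,Z} N still reaches {H,L,M} ∋ M.
N↔M cannot be blocked by any observed set — no back-door set.

N→M: no observed back-door set.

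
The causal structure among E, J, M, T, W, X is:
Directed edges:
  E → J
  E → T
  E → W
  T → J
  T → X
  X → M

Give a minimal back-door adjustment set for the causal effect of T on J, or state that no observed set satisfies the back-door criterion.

desc(T)\{T}={J,M,X}; candidates ⊆ {E,W}.
size 0: {}; under {} T still reaches {E,J,W} ∋ J.
{E}: T⊥J given {E} in G with T→· removed — back-door holds.

T→J: minimal back-door set {E}.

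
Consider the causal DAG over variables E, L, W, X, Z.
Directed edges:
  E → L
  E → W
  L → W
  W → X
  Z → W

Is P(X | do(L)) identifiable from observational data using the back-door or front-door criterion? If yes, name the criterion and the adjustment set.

desc(L)\{L}={W,X}; candidates ⊆ {E,Z}.
size 0: {}; under {} L still reaches {E,W,X} ∋ X.
{E}: L⊥X given {E} in G with L→· removed — back-door holds.
P(X|do(L)) = Σ_{E} P(X|L,E)·P(E).

P(X|do(L)): backdoor, adjust for {E}.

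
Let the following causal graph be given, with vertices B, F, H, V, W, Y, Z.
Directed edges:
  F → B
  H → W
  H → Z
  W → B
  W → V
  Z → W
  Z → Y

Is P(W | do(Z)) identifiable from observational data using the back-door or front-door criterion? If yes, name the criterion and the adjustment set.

desc(Z)\{Z}={B,V,W,Y}; candidates ⊆ {F,H}.
size 0: {}; under {} Z still reaches {B,H,V,W} ∋ W.
{H}: Z⊥W given {H} in G with Z→· removed — back-door holds.
P(W|do(Z)) = Σ_{H} P(W|Z,H)·P(H).

P(W|do(Z)): backdoor, adjust for {H}.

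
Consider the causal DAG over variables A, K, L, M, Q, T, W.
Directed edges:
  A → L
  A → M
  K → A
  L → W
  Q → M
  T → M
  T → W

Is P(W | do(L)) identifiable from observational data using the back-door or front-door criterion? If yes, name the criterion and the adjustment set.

desc(L)\{L}={W}; candidates ⊆ {A,K,M,Q,T}.
∅: L⊥W given ∅ in G with L→· removed — back-door holds.
P(W|do(L)) = P(W|L) — no adjustment needed.

P(W|do(L)): backdoor, adjust for ∅.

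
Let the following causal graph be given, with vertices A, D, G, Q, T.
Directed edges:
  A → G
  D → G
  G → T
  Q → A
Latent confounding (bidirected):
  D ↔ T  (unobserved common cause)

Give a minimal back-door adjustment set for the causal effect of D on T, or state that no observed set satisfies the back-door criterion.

desc(D)\{D}={G,T}; candidates ⊆ {A,Q}.
D↔T: latent back-door arc(s) into D.
size 0: {}; under {} D still reaches {T} ∋ T.
size 1: {A}, {Q}; under {A} D still reaches {T} ∋ T.
size 2: {A,Q}; under {A,Q} D still reaches {T} ∋ T.
D↔T cannot be blocked by any observed set — no back-door set.

D→T: no observed back-door set.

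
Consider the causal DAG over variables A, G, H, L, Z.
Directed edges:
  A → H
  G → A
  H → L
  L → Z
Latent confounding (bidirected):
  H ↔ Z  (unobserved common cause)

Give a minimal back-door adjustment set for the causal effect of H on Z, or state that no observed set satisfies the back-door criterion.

desc(H)\{H}={L,Z}; candidates ⊆ {A,G}.
H↔Z: latent back-door arc(s) into H.
size 0: {}; under {} H still reaches {A,G,Z} ∋ Z.
size 1: {A}, {G}; under {A} H still reaches {Z} ∋ Z.
size 2: {A,G}; under {A,G} H still reaches {Z} ∋ Z.
H↔Z cannot be blocked by any observed set — no back-door set.

H→Z: no observed back-door set.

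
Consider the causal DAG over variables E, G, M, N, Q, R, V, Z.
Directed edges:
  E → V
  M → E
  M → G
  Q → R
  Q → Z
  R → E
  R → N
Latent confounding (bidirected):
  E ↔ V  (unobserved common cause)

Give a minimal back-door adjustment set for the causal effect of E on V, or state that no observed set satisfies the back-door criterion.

E→V: no observed back-door set.

desc(E)\{E}={V}; candidates ⊆ {G,M,N,Q,R,Z}.
E↔V: latent back-door arc(s) into E.
size 0: {}; under {} E still reaches {G,M,N,Q,R,V,Z} ∋ V.
size 1: {G}, {M}, {N} …(+3); under {G} E still reaches {M,N,Q,R,V,Z} ∋ V.
size 2: {G,M}, {G,N}, {G,Q} …(+12); under {G,M} E still reaches {N,Q,R,V,Z} ∋ V.
E↔V cannot be blocked by any observed set — no back-door set.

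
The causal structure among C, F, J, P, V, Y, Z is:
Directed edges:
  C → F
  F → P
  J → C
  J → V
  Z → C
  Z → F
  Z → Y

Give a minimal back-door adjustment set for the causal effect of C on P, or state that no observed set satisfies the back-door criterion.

desc(C)\{C}={F,P}; candidates ⊆ {J,V,Y,Z}.
size 0: {}; under {} C still reaches {F,J,P,V,Y,Z} ∋ P.
{Z}: C⊥P given {Z} in G with C→· removed — back-door holds.

C→P: minimal back-door set {Z}.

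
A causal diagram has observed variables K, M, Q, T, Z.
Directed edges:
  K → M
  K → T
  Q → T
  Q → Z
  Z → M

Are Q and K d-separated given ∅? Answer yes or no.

Yes — Q ⊥ K | ∅.

Bayes-Ball from Q | ∅ reaches {M,T,Z}.
K ∉ reach(Q|∅) ⇒ Q ⊥ K | ∅.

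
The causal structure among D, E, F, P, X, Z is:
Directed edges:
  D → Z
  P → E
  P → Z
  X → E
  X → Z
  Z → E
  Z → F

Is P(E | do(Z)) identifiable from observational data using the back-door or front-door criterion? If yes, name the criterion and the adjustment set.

P(E|do(Z)): backdoor, adjust for {P, X}.

desc(Z)\{Z}={E,F}; candidates ⊆ {D,P,X}.
size 0: {}; under {} Z still reaches {D,E,P,X} ∋ E.
size 1: {D}, {P}, {X}; under {D} Z still reaches {E,P,X} ∋ E.
{P,X}: Z⊥E given {P,X} in G with Z→· removed — back-door holds.
P(E|do(Z)) = Σ_{P,X} P(E|Z,P,X)·P(P,X).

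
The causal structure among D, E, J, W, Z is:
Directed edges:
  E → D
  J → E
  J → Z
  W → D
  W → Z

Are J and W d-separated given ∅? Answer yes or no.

Yes — J ⊥ W | ∅.

Bayes-Ball from J | ∅ reaches {D,E,Z}.
W ∉ reach(J|∅) ⇒ J ⊥ W | ∅.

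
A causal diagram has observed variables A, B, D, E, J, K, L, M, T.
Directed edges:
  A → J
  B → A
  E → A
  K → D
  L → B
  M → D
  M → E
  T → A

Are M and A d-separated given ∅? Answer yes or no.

No — M and A are d-connected given ∅.

Bayes-Ball from M | ∅ reaches {A,D,E,J}.
A ∈ reach(M|∅) ⇒ M ⊥̸ A | ∅.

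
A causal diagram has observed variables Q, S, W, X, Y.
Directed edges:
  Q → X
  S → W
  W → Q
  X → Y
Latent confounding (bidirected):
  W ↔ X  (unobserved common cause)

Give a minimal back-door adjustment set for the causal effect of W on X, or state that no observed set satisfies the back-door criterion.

desc(W)\{W}={Q,X,Y}; candidates ⊆ {S}.
W↔X: latent back-door arc(s) into W.
size 0: {}; under {} W still reaches {S,X,Y} ∋ X.
size 1: {S}; under {S} W still reaches {X,Y} ∋ X.
W↔X cannot be blocked by any observed set — no back-door set.

W→X: no observed back-door set.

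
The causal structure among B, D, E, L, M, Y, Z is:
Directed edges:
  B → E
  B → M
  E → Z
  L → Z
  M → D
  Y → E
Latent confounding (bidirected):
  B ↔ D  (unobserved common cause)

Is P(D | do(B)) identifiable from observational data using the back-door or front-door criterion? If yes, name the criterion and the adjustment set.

P(D|do(B)): frontdoor, adjust for {M}.

desc(B)\{B}={D,E,M,Z}; candidates ⊆ {L,Y}.
B↔D: latent back-door arc(s) into B.
size 0: {}; under {} B still reaches {D} ∋ D.
size 1: {L}, {Y}; under {L} B still reaches {D} ∋ D.
size 2: {L,Y}; under {L,Y} B still reaches {D} ∋ D.
B↔D cannot be blocked by any observed set — no back-door set.
{M}: (i) intercepts every directed B→D path; (ii) no back-door B→{M}; (iii) {B} blocks every back-door {M}→D. Front-door holds.
P(D|do(B)) = Σ_{M} P(M|B) Σ_{B'} P(D|M,B')P(B').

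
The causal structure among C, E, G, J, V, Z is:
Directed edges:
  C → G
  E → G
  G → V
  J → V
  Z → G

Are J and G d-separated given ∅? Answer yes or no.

Bayes-Ball from J | ∅ reaches {V}.
G ∉ reach(J|∅) ⇒ J ⊥ G | ∅.

Yes — J ⊥ G | ∅.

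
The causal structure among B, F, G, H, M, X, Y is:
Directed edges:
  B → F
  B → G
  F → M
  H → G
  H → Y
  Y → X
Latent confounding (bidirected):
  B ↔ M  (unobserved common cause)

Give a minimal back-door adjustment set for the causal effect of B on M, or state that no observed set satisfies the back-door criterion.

B→M: no observed back-door set.

desc(B)\{B}={F,G,M}; candidates ⊆ {H,X,Y}.
B↔M: latent back-door arc(s) into B.
size 0: {}; under {} B still reaches {M} ∋ M.
size 1: {H}, {X}, {Y}; under {H} B still reaches {M} ∋ M.
size 2: {H,X}, {H,Y}, {X,Y}; under {H,X} B still reaches {M} ∋ M.
B↔M cannot be blocked by any observed set — no back-door set.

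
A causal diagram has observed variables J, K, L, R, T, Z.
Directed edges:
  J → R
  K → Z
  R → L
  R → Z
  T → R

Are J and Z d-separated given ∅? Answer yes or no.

Bayes-Ball from J | ∅ reaches {L,R,Z}.
Z ∈ reach(J|∅) ⇒ J ⊥̸ Z | ∅.

No — J and Z are d-connected given ∅.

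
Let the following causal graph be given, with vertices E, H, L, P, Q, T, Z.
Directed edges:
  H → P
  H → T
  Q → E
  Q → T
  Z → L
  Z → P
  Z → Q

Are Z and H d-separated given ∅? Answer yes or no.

Bayes-Ball from Z | ∅ reaches {E,L,P,Q,T}.
H ∉ reach(Z|∅) ⇒ Z ⊥ H | ∅.

Yes — Z ⊥ H | ∅.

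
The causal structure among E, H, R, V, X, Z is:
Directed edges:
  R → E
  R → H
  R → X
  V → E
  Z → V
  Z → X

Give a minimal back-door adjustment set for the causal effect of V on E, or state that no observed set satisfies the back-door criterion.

V→E: minimal back-door set ∅.

desc(V)\{V}={E}; candidates ⊆ {H,R,X,Z}.
∅: V⊥E given ∅ in G with V→· removed — back-door holds.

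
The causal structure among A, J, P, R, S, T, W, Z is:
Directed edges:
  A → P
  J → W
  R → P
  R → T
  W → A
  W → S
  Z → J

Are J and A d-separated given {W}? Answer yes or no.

Bayes-Ball from J | {W} reaches {Z}.
A ∉ reach(J|{W}) ⇒ J ⊥ A | {W}.

Yes — J ⊥ A | {W}.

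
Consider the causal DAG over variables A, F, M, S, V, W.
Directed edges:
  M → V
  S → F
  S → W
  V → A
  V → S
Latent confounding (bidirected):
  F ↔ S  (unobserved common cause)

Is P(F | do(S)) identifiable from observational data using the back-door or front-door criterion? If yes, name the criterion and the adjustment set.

desc(S)\{S}={F,W}; candidates ⊆ {A,M,V}.
S↔F: latent back-door arc(s) into S.
size 0: {}; under {} S still reaches {A,F,M,V} ∋ F.
size 1: {A}, {M}, {V}; under {A} S still reaches {F,M,V} ∋ F.
size 2: {A,M}, {A,V}, {M,V}; under {A,M} S still reaches {F,V} ∋ F.
S↔F cannot be blocked by any observed set — no back-door set.
No mediator lies on a directed S→…→F path.
Neither criterion identifies P(F|do(S)) in this graph.

P(F|do(S)): not identifiable (no BD/FD set).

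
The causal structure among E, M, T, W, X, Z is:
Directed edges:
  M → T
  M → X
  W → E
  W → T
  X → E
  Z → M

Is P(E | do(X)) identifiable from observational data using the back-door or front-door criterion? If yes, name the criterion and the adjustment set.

desc(X)\{X}={E}; candidates ⊆ {M,T,W,Z}.
∅: X⊥E given ∅ in G with X→· removed — back-door holds.
P(E|do(X)) = P(E|X) — no adjustment needed.

P(E|do(X)): backdoor, adjust for ∅.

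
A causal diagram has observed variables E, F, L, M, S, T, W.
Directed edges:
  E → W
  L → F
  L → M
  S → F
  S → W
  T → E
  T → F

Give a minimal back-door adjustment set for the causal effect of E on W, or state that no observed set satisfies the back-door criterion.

desc(E)\{E}={W}; candidates ⊆ {F,L,M,S,T}.
∅: E⊥W given ∅ in G with E→· removed — back-door holds.

E→W: minimal back-door set ∅.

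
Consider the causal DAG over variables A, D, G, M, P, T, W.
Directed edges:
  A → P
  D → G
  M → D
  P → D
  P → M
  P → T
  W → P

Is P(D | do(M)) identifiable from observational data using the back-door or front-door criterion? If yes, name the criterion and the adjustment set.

desc(M)\{M}={D,G}; candidates ⊆ {A,P,T,W}.
size 0: {}; under {} M still reaches {A,D,G,P,T,W} ∋ D.
{P}: M⊥D given {P} in G with M→· removed — back-door holds.
P(D|do(M)) = Σ_{P} P(D|M,P)·P(P).

P(D|do(M)): backdoor, adjust for {P}.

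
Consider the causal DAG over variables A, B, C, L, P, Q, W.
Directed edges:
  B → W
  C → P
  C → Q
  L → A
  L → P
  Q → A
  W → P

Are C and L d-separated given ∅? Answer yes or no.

Bayes-Ball from C | ∅ reaches {A,P,Q}.
L ∉ reach(C|∅) ⇒ C ⊥ L | ∅.

Yes — C ⊥ L | ∅.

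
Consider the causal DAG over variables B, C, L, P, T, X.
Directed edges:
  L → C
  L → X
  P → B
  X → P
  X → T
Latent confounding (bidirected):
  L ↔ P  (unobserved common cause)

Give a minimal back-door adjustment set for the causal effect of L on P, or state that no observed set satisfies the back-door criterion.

desc(L)\{L}={B,C,P,T,X}; candidates ⊆ {—}.
L↔P: latent back-door arc(s) into L.
size 0: {}; under {} L still reaches {B,P} ∋ P.
L↔P cannot be blocked by any observed set — no back-door set.

L→P: no observed back-door set.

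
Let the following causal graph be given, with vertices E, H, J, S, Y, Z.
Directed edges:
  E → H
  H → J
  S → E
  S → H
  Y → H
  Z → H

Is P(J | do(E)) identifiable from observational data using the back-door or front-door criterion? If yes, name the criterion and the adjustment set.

P(J|do(E)): backdoor, adjust for {S}.

desc(E)\{E}={H,J}; candidates ⊆ {S,Y,Z}.
size 0: {}; under {} E still reaches {H,J,S} ∋ J.
{S}: E⊥J given {S} in G with E→· removed — back-door holds.
P(J|do(E)) = Σ_{S} P(J|E,S)·P(S).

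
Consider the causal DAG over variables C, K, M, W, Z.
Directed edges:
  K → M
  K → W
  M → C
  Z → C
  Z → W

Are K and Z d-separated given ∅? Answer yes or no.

Bayes-Ball from K | ∅ reaches {C,M,W}.
Z ∉ reach(K|∅) ⇒ K ⊥ Z | ∅.

Yes — K ⊥ Z | ∅.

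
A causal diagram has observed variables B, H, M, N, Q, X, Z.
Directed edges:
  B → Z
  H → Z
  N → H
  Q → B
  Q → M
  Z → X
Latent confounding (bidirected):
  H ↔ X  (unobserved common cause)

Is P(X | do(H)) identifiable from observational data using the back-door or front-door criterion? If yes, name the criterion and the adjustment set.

P(X|do(H)): frontdoor, adjust for {Z}.

desc(H)\{H}={X,Z}; candidates ⊆ {B,M,N,Q}.
H↔X: latent back-door arc(s) into H.
size 0: {}; under {} H still reaches {N,X} ∋ X.
size 1: {B}, {M}, {N} …(+1); under {B} H still reaches {N,X} ∋ X.
size 2: {B,M}, {B,N}, {B,Q} …(+3); under {B,M} H still reaches {N,X} ∋ X.
H↔X cannot be blocked by any observed set — no back-door set.
{Z}: (i) intercepts every directed H→X path; (ii) no back-door H→{Z}; (iii) {H} blocks every back-door {Z}→X. Front-door holds.
P(X|do(H)) = Σ_{Z} P(Z|H) Σ_{H'} P(X|Z,H')P(H').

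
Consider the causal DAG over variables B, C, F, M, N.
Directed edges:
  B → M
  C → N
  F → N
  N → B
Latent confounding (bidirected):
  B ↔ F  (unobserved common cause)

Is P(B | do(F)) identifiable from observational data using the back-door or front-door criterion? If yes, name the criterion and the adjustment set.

desc(F)\{F}={B,M,N}; candidates ⊆ {C}.
F↔B: latent back-door arc(s) into F.
size 0: {}; under {} F still reaches {B,M} ∋ B.
size 1: {C}; under {C} F still reaches {B,M} ∋ B.
F↔B cannot be blocked by any observed set — no back-door set.
{N}: (i) intercepts every directed F→B path; (ii) no back-door F→{N}; (iii) {F} blocks every back-door {N}→B. Front-door holds.
P(B|do(F)) = Σ_{N} P(N|F) Σ_{F'} P(B|N,F')P(F').

P(B|do(F)): frontdoor, adjust for {N}.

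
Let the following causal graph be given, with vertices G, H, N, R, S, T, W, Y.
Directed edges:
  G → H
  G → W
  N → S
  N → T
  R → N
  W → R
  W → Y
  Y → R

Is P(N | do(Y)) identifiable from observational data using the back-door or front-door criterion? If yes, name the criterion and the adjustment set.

P(N|do(Y)): backdoor, adjust for {W}.

desc(Y)\{Y}={N,R,S,T}; candidates ⊆ {G,H,W}.
size 0: {}; under {} Y still reaches {G,H,N,R,S,T,W} ∋ N.
{W}: Y⊥N given {W} in G with Y→· removed — back-door holds.
P(N|do(Y)) = Σ_{W} P(N|Y,W)·P(W).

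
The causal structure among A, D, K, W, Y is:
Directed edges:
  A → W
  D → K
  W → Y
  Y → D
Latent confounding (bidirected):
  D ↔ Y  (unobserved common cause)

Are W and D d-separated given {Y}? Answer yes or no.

No — W and D are d-connected given {Y}.

Bayes-Ball from W | {Y} reaches {A,D,K}.
D ∈ reach(W|{Y}) ⇒ W ⊥̸ D | {Y}.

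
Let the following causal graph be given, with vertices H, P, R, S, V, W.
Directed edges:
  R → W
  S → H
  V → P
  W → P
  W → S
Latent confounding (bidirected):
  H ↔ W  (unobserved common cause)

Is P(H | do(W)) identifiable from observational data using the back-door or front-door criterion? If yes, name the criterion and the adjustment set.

desc(W)\{W}={H,P,S}; candidates ⊆ {R,V}.
W↔H: latent back-door arc(s) into W.
size 0: {}; under {} W still reaches {H,R} ∋ H.
size 1: {R}, {V}; under {R} W still reaches {H} ∋ H.
size 2: {R,V}; under {R,V} W still reaches {H} ∋ H.
W↔H cannot be blocked by any observed set — no back-door set.
{S}: (i) intercepts every directed W→H path; (ii) no back-door W→{S}; (iii) {W} blocks every back-door {S}→H. Front-door holds.
P(H|do(W)) = Σ_{S} P(S|W) Σ_{W'} P(H|S,W')P(W').

P(H|do(W)): frontdoor, adjust for {S}.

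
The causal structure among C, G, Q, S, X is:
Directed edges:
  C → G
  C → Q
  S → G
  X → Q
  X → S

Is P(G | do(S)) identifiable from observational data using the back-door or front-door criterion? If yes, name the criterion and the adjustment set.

desc(S)\{S}={G}; candidates ⊆ {C,Q,X}.
∅: S⊥G given ∅ in G with S→· removed — back-door holds.
P(G|do(S)) = P(G|S) — no adjustment needed.

P(G|do(S)): backdoor, adjust for ∅.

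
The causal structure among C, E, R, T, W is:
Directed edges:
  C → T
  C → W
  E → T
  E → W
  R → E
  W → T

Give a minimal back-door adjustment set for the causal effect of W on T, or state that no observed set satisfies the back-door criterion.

W→T: minimal back-door set {C, E}.

desc(W)\{W}={T}; candidates ⊆ {C,E,R}.
size 0: {}; under {} W still reaches {C,E,R,T} ∋ T.
size 1: {C}, {E}, {R}; under {C} W still reaches {E,R,T} ∋ T.
{C,E}: W⊥T given {C,E} in G with W→· removed — back-door holds.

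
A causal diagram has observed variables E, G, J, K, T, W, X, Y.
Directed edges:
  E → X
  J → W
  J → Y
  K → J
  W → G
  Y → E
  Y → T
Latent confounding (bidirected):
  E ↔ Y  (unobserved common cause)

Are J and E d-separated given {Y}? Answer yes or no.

Bayes-Ball from J | {Y} reaches {E,G,K,W,X}.
E ∈ reach(J|{Y}) ⇒ J ⊥̸ E | {Y}.

No — J and E are d-connected given {Y}.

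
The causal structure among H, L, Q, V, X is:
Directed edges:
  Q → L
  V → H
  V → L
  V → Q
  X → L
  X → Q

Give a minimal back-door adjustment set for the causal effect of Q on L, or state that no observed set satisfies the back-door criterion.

desc(Q)\{Q}={L}; candidates ⊆ {H,V,X}.
size 0: {}; under {} Q still reaches {H,L,V,X} ∋ L.
size 1: {H}, {V}, {X}; under {H} Q still reaches {L,V,X} ∋ L.
{V,X}: Q⊥L given {V,X} in G with Q→· removed — back-door holds.

Q→L: minimal back-door set {V, X}.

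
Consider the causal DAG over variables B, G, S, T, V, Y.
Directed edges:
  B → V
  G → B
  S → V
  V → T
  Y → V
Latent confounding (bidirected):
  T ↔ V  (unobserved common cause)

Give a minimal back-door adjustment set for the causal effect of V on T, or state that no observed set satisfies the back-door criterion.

desc(V)\{V}={T}; candidates ⊆ {B,G,S,Y}.
V↔T: latent back-door arc(s) into V.
size 0: {}; under {} V still reaches {B,G,S,T,Y} ∋ T.
size 1: {B}, {G}, {S} …(+1); under {B} V still reaches {S,T,Y} ∋ T.
size 2: {B,G}, {B,S}, {B,Y} …(+3); under {B,G} V still reaches {S,T,Y} ∋ T.
V↔T cannot be blocked by any observed set — no back-door set.

V→T: no observed back-door set.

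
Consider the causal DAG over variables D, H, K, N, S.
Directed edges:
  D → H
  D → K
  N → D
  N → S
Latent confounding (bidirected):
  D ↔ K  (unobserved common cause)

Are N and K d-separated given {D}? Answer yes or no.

No — N and K are d-connected given {D}.

Bayes-Ball from N | {D} reaches {K,S}.
K ∈ reach(N|{D}) ⇒ N ⊥̸ K | {D}.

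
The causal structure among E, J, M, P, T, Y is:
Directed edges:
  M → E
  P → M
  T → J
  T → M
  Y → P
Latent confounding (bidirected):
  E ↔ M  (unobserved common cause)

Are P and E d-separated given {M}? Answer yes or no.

No — P and E are d-connected given {M}.

Bayes-Ball from P | {M} reaches {E,J,T,Y}.
E ∈ reach(P|{M}) ⇒ P ⊥̸ E | {M}.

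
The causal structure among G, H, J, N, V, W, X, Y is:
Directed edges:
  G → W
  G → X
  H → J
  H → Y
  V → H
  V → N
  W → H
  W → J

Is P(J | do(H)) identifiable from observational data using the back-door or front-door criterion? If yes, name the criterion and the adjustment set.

P(J|do(H)): backdoor, adjust for {W}.

desc(H)\{H}={J,Y}; candidates ⊆ {G,N,V,W,X}.
size 0: {}; under {} H still reaches {G,J,N,V,W,X} ∋ J.
{W}: H⊥J given {W} in G with H→· removed — back-door holds.
P(J|do(H)) = Σ_{W} P(J|H,W)·P(W).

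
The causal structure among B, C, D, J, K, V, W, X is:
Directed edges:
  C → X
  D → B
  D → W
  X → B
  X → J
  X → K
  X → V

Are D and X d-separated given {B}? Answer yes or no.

No — D and X are d-connected given {B}.

Bayes-Ball from D | {B} reaches {C,J,K,V,W,X}.
X ∈ reach(D|{B}) ⇒ D ⊥̸ X | {B}.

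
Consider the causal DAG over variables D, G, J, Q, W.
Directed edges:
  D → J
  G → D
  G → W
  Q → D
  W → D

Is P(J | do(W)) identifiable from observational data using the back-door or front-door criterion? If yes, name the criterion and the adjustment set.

desc(W)\{W}={D,J}; candidates ⊆ {G,Q}.
size 0: {}; under {} W still reaches {D,G,J} ∋ J.
{G}: W⊥J given {G} in G with W→· removed — back-door holds.
P(J|do(W)) = Σ_{G} P(J|W,G)·P(G).

P(J|do(W)): backdoor, adjust for {G}.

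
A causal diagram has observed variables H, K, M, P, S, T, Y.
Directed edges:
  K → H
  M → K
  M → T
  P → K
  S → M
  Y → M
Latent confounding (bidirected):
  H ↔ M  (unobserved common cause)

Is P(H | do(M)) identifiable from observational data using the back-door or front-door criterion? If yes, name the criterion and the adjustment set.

desc(M)\{M}={H,K,T}; candidates ⊆ {P,S,Y}.
M↔H: latent back-door arc(s) into M.
size 0: {}; under {} M still reaches {H,S,Y} ∋ H.
size 1: {P}, {S}, {Y}; under {P} M still reaches {H,S,Y} ∋ H.
size 2: {P,S}, {P,Y}, {S,Y}; under {P,S} M still reaches {H,Y} ∋ H.
M↔H cannot be blocked by any observed set — no back-door set.
{K}: (i) intercepts every directed M→H path; (ii) no back-door M→{K}; (iii) {M} blocks every back-door {K}→H. Front-door holds.
P(H|do(M)) = Σ_{K} P(K|M) Σ_{M'} P(H|K,M')P(M').

P(H|do(M)): frontdoor, adjust for {K}.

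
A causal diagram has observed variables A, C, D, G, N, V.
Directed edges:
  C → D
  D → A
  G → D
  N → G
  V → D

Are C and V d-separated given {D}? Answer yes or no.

No — C and V are d-connected given {D}.

Bayes-Ball from C | {D} reaches {G,N,V}.
V ∈ reach(C|{D}) ⇒ C ⊥̸ V | {D}.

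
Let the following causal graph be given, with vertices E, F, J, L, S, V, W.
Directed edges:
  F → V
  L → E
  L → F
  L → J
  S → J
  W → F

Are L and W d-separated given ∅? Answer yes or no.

Yes — L ⊥ W | ∅.

Bayes-Ball from L | ∅ reaches {E,F,J,V}.
W ∉ reach(L|∅) ⇒ L ⊥ W | ∅.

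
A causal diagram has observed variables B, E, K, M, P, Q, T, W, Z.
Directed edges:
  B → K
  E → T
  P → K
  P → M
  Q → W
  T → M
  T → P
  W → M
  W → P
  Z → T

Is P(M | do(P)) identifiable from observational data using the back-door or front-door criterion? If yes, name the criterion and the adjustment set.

P(M|do(P)): backdoor, adjust for {T, W}.

desc(P)\{P}={K,M}; candidates ⊆ {B,E,Q,T,W,Z}.
size 0: {}; under {} P still reaches {E,M,Q,T,W,Z} ∋ M.
size 1: {B}, {E}, {Q} …(+3); under {B} P still reaches {E,M,Q,T,W,Z} ∋ M.
{T,W}: P⊥M given {T,W} in G with P→· removed — back-door holds.
P(M|do(P)) = Σ_{T,W} P(M|P,T,W)·P(T,W).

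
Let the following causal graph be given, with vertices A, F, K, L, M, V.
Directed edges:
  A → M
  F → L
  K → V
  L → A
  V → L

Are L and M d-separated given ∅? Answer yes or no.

No — L and M are d-connected given ∅.

Bayes-Ball from L | ∅ reaches {A,F,K,M,V}.
M ∈ reach(L|∅) ⇒ L ⊥̸ M | ∅.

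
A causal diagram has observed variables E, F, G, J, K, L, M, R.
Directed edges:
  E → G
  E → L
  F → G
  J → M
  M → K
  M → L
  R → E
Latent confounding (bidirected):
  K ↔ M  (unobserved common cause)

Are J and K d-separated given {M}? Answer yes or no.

No — J and K are d-connected given {M}.

Bayes-Ball from J | {M} reaches {K}.
K ∈ reach(J|{M}) ⇒ J ⊥̸ K | {M}.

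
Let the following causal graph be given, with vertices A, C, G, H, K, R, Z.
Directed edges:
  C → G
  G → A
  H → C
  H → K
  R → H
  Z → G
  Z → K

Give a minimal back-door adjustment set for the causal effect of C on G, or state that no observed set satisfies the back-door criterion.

C→G: minimal back-door set ∅.

desc(C)\{C}={A,G}; candidates ⊆ {H,K,R,Z}.
∅: C⊥G given ∅ in G with C→· removed — back-door holds.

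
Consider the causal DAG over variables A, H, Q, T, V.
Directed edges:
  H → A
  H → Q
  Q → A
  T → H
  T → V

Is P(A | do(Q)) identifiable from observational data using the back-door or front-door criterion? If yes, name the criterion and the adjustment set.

P(A|do(Q)): backdoor, adjust for {H}.

desc(Q)\{Q}={A}; candidates ⊆ {H,T,V}.
size 0: {}; under {} Q still reaches {A,H,T,V} ∋ A.
{H}: Q⊥A given {H} in G with Q→· removed — back-door holds.
P(A|do(Q)) = Σ_{H} P(A|Q,H)·P(H).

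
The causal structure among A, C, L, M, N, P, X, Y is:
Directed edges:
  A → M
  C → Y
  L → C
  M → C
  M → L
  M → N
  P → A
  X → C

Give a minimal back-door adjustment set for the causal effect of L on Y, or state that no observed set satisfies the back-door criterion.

L→Y: minimal back-door set {M}.

desc(L)\{L}={C,Y}; candidates ⊆ {A,M,N,P,X}.
size 0: {}; under {} L still reaches {A,C,M,N,P,Y} ∋ Y.
{M}: L⊥Y given {M} in G with L→· removed — back-door holds.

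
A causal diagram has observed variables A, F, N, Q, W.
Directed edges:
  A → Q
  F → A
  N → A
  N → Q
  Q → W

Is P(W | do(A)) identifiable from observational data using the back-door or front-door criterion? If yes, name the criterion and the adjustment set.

desc(A)\{A}={Q,W}; candidates ⊆ {F,N}.
size 0: {}; under {} A still reaches {F,N,Q,W} ∋ W.
{N}: A⊥W given {N} in G with A→· removed — back-door holds.
P(W|do(A)) = Σ_{N} P(W|A,N)·P(N).

P(W|do(A)): backdoor, adjust for {N}.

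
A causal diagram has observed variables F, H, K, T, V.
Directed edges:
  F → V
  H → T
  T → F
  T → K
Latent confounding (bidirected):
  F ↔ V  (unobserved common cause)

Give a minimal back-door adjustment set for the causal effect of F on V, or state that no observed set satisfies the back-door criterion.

desc(F)\{F}={V}; candidates ⊆ {H,K,T}.
F↔V: latent back-door arc(s) into F.
size 0: {}; under {} F still reaches {H,K,T,V} ∋ V.
size 1: {H}, {K}, {T}; under {H} F still reaches {K,T,V} ∋ V.
size 2: {H,K}, {H,T}, {K,T}; under {H,K} F still reaches {T,V} ∋ V.
F↔V cannot be blocked by any observed set — no back-door set.

F→V: no observed back-door set.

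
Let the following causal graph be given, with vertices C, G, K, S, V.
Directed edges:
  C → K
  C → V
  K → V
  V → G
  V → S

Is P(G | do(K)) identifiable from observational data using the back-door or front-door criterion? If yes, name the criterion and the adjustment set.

desc(K)\{K}={G,S,V}; candidates ⊆ {C}.
size 0: {}; under {} K still reaches {C,G,S,V} ∋ G.
{C}: K⊥G given {C} in G with K→· removed — back-door holds.
P(G|do(K)) = Σ_{C} P(G|K,C)·P(C).

P(G|do(K)): backdoor, adjust for {C}.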